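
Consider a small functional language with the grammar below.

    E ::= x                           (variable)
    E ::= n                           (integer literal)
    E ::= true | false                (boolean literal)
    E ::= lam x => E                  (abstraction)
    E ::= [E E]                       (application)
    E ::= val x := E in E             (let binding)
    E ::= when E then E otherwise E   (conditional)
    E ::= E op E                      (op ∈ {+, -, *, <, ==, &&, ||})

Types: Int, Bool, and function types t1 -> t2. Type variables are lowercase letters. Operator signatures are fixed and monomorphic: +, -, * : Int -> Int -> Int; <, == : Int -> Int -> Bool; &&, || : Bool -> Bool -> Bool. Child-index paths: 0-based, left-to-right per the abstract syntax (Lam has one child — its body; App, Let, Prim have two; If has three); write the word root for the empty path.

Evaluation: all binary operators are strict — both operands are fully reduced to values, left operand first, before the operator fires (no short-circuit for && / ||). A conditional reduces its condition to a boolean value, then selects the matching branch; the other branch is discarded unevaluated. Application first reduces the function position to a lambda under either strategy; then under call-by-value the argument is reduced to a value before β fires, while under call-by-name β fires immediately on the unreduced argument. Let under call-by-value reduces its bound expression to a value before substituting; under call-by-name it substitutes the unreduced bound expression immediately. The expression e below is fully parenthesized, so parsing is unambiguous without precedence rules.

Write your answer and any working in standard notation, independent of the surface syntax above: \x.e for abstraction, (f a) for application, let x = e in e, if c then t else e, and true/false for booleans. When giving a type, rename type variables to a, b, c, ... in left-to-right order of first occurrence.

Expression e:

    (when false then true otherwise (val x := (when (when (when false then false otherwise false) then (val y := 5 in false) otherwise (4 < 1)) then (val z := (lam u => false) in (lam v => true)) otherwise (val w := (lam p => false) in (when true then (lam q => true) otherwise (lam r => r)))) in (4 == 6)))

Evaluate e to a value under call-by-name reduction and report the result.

Answer: false

Derivation:
step 0: (if false then true else (let x = (if (if (if false then false else false) then (let y = 5 in false) else (4 < 1)) then (let z = (\u.false) in (\v.true)) else (let w = (\p.false) in (if true then (\q.true) else (\r.r)))) in (4 == 6)))
step 1: [if@root] (let x = (if (if (if false then false else false) then (let y = 5 in false) else (4 < 1)) then (let z = (\u.false) in (\v.true)) else (let w = (\p.false) in (if true then (\q.true) else (\r.r)))) in (4 == 6))
step 2: [let@root] (4 == 6)
step 3: [delta@root] false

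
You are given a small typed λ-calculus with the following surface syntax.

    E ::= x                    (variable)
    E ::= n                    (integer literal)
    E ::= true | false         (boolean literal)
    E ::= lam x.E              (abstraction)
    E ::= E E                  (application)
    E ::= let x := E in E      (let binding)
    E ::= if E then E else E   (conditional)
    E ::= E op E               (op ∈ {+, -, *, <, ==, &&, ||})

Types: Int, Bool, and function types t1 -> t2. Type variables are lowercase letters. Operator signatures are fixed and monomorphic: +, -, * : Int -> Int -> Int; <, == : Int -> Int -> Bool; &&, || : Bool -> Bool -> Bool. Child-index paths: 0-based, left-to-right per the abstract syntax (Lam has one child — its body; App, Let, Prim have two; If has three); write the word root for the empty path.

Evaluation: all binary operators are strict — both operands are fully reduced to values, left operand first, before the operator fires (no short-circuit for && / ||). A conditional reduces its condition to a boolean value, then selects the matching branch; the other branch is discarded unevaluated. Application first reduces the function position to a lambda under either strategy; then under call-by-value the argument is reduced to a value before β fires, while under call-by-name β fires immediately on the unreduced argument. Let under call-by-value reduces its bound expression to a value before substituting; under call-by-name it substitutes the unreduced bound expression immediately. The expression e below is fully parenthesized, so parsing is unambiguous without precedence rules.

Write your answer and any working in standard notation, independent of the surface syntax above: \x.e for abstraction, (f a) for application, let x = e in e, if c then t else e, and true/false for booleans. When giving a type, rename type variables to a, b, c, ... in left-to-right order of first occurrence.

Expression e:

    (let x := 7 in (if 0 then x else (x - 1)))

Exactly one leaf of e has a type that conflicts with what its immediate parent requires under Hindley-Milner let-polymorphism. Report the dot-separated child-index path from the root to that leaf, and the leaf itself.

Answer: 1.0 : 0

Derivation:
let x : Int
  unify Int ~ Bool
  FAIL: mismatch Int ~ Bool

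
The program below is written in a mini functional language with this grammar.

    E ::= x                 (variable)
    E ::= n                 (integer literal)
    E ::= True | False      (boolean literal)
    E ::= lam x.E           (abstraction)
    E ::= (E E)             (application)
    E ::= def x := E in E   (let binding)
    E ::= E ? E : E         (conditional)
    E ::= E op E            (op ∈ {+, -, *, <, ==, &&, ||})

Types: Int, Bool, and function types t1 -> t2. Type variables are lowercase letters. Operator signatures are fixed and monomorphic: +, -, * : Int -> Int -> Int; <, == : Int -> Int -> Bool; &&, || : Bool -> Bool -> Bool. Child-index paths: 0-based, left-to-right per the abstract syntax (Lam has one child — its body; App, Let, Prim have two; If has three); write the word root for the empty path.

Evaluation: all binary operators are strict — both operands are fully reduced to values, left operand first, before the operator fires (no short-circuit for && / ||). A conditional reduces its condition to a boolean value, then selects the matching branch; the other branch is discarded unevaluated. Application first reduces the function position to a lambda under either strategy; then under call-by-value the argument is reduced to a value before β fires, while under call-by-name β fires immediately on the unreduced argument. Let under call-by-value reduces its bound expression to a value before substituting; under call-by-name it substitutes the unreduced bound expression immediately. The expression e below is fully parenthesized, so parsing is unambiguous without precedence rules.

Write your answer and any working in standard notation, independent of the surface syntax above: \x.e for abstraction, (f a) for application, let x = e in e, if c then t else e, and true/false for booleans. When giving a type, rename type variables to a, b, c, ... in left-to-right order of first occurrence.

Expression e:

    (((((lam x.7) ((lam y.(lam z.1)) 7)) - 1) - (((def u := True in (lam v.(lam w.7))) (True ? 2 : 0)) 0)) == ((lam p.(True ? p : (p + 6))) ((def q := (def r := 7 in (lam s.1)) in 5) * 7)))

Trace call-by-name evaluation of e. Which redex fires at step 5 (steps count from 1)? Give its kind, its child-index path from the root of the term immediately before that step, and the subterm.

Answer: beta at 0.1 : ((\w.7) 0)

Working:
step 0: (((((\x.7) ((\y.(\z.1)) 7)) - 1) - (((let u = true in (\v.(\w.7))) (if true then 2 else 0)) 0)) == ((\p.(if true then p else (p + 6))) ((let q = (let r = 7 in (\s.1)) in 5) * 7)))
step 1: [beta@0.0.0] (((7 - 1) - (((let u = true in (\v.(\w.7))) (if true then 2 else 0)) 0)) == ((\p.(if true then p else (p + 6))) ((let q = (let r = 7 in (\s.1)) in 5) * 7)))
step 2: [delta@0.0] ((6 - (((let u = true in (\v.(\w.7))) (if true then 2 else 0)) 0)) == ((\p.(if true then p else (p + 6))) ((let q = (let r = 7 in (\s.1)) in 5) * 7)))
step 3: [let@0.1.0.0] ((6 - (((\v.(\w.7)) (if true then 2 else 0)) 0)) == ((\p.(if true then p else (p + 6))) ((let q = (let r = 7 in (\s.1)) in 5) * 7)))
step 4: [beta@0.1.0] ((6 - ((\w.7) 0)) == ((\p.(if true then p else (p + 6))) ((let q = (let r = 7 in (\s.1)) in 5) * 7)))
step 5: [beta@0.1] ((6 - 7) == ((\p.(if true then p else (p + 6))) ((let q = (let r = 7 in (\s.1)) in 5) * 7)))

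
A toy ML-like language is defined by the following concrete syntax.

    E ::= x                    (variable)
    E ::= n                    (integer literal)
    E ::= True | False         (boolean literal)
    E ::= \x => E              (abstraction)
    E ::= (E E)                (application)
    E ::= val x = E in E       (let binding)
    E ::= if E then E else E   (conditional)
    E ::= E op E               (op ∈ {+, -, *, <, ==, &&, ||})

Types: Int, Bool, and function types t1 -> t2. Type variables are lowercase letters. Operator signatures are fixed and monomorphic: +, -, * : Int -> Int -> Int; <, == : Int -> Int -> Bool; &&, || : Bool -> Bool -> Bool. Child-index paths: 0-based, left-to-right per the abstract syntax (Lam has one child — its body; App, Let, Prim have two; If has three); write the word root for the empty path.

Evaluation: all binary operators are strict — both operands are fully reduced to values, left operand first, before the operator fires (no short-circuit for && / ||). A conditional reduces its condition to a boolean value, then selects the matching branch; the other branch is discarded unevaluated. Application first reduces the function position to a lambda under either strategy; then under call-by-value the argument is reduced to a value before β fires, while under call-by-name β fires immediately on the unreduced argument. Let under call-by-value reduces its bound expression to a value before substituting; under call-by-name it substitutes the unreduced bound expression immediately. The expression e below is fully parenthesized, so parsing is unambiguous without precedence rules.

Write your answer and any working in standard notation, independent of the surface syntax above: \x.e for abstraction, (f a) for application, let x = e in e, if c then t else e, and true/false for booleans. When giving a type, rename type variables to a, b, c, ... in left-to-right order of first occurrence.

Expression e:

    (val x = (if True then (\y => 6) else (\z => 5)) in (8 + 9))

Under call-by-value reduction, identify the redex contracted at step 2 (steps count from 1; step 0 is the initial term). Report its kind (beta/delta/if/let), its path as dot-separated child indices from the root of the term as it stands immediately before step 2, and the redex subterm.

Working:
step 0: (let x = (if true then (\y.6) else (\z.5)) in (8 + 9))
step 1: [if@0] (let x = (\y.6) in (8 + 9))
step 2: [let@root] (8 + 9)

Answer: let at root : (let x = (\y.6) in (8 + 9))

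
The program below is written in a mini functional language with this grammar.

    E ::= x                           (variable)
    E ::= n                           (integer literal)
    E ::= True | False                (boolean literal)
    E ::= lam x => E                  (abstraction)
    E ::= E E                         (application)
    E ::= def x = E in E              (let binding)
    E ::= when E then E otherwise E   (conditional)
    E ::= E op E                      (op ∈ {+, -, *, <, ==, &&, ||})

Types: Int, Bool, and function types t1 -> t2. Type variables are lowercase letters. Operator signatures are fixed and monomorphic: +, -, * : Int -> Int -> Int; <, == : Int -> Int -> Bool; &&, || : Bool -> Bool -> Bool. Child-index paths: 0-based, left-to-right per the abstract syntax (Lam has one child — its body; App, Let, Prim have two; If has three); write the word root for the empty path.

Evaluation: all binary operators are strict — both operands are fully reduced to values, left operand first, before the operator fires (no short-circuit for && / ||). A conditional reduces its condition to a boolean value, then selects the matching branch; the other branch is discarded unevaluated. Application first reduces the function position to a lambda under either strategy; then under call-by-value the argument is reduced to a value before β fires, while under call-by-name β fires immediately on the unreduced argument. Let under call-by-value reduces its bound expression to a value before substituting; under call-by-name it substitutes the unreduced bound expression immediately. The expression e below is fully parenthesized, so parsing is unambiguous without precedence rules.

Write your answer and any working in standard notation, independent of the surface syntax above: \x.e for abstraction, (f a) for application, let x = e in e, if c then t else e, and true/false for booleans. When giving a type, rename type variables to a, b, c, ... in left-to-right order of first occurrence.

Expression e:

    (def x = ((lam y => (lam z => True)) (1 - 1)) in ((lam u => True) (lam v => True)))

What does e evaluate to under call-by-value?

Working:
step 0: (let x = ((\y.(\z.true)) (1 - 1)) in ((\u.true) (\v.true)))
step 1: [delta@0.1] (let x = ((\y.(\z.true)) 0) in ((\u.true) (\v.true)))
step 2: [beta@0] (let x = (\z.true) in ((\u.true) (\v.true)))
step 3: [let@root] ((\u.true) (\v.true))
step 4: [beta@root] true

Answer: true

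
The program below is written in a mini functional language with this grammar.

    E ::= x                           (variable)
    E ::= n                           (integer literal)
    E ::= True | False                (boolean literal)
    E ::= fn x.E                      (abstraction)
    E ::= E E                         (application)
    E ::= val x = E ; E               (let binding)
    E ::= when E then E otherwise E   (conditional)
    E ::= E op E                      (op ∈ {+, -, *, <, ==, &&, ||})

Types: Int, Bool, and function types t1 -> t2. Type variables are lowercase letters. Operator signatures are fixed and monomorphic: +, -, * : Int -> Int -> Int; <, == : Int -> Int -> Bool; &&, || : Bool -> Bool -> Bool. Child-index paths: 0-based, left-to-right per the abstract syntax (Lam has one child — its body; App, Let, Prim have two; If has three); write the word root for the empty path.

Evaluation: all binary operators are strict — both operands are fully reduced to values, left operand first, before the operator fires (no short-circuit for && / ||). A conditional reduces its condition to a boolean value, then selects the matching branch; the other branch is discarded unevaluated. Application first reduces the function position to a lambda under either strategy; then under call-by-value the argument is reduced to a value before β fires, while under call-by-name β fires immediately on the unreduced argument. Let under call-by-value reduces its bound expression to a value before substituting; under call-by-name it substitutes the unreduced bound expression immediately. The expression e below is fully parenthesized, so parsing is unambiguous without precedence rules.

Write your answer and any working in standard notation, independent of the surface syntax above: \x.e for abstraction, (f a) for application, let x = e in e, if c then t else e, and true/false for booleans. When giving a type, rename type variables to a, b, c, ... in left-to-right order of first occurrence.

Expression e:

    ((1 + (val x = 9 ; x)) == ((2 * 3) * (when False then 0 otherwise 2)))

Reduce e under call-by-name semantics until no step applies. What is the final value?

Working:
step 0: ((1 + (let x = 9 in x)) == ((2 * 3) * (if false then 0 else 2)))
step 1: [let@0.1] ((1 + 9) == ((2 * 3) * (if false then 0 else 2)))
step 2: [delta@0] (10 == ((2 * 3) * (if false then 0 else 2)))
step 3: [delta@1.0] (10 == (6 * (if false then 0 else 2)))
step 4: [if@1.1] (10 == (6 * 2))
step 5: [delta@1] (10 == 12)
step 6: [delta@root] false

Answer: false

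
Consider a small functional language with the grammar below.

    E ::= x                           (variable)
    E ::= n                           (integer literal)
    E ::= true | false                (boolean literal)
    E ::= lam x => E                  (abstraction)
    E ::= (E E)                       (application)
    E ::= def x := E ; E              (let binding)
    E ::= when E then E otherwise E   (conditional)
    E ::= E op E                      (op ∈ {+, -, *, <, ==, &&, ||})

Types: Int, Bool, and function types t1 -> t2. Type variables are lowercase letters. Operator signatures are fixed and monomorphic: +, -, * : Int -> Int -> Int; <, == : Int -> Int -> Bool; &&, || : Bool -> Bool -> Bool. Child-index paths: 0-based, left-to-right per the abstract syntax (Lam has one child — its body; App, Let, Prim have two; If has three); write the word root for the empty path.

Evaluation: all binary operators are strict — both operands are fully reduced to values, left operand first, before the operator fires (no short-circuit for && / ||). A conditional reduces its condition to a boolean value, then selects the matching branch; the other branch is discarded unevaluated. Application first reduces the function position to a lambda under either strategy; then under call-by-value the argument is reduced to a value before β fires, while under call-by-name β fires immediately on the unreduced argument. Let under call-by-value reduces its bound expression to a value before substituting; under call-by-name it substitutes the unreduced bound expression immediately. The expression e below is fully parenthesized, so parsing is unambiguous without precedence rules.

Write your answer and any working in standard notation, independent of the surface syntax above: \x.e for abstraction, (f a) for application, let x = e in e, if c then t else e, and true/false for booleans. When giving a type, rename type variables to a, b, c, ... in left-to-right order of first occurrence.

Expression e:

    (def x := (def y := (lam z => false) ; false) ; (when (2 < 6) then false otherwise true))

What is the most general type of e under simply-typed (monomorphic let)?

Trace:
\z._ : a -> Bool
let y : a -> Bool
let x : Bool
  unify Int ~ Int
  unify Int ~ Int
  unify Bool ~ Bool
  unify Bool ~ Bool

Answer: Bool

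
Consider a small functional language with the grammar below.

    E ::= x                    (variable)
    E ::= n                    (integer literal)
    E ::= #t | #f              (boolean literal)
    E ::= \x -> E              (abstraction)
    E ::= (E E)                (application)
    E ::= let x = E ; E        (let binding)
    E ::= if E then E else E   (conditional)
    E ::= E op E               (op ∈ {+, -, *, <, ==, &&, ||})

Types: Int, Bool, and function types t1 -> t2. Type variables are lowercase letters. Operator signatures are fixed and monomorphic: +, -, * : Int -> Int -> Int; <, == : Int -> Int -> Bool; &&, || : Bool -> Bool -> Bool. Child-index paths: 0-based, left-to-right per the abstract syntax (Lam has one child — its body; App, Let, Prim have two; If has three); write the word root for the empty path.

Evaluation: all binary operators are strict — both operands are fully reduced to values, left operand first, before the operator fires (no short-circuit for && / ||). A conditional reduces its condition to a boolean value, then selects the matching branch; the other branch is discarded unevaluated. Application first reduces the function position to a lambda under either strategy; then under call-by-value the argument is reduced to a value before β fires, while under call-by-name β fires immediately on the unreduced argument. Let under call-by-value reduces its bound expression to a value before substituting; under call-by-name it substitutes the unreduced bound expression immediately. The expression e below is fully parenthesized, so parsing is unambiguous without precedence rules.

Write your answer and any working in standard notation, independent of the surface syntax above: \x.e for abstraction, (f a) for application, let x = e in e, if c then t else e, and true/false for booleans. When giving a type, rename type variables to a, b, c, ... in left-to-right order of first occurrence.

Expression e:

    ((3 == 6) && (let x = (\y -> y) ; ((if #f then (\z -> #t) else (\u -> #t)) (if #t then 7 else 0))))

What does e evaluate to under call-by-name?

Answer: false

Working:
step 0: ((3 == 6) && (let x = (\y.y) in ((if false then (\z.true) else (\u.true)) (if true then 7 else 0))))
step 1: [delta@0] (false && (let x = (\y.y) in ((if false then (\z.true) else (\u.true)) (if true then 7 else 0))))
step 2: [let@1] (false && ((if false then (\z.true) else (\u.true)) (if true then 7 else 0)))
step 3: [if@1.0] (false && ((\u.true) (if true then 7 else 0)))
step 4: [beta@1] (false && true)
step 5: [delta@root] false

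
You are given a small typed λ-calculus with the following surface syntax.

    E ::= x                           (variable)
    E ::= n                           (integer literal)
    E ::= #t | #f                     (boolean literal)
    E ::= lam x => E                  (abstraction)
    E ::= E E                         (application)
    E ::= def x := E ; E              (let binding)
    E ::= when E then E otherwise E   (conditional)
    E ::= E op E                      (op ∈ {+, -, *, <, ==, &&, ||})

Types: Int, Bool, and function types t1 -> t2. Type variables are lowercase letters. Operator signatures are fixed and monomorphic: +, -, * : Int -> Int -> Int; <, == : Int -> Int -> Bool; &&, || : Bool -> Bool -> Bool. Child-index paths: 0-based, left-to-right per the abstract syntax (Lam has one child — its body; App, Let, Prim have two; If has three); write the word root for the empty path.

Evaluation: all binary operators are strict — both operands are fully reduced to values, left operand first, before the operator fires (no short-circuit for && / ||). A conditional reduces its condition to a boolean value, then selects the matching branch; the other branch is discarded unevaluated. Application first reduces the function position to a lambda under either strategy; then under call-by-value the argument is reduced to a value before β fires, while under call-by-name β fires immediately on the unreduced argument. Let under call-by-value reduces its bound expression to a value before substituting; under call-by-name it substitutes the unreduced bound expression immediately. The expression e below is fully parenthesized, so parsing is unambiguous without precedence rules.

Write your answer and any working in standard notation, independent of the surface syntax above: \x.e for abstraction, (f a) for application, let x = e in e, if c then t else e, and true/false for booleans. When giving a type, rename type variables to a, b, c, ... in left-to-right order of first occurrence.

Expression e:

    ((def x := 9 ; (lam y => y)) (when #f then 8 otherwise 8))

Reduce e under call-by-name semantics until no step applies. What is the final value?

Trace:
step 0: ((let x = 9 in (\y.y)) (if false then 8 else 8))
step 1: [let@0] ((\y.y) (if false then 8 else 8))
step 2: [beta@root] (if false then 8 else 8)
step 3: [if@root] 8

Answer: 8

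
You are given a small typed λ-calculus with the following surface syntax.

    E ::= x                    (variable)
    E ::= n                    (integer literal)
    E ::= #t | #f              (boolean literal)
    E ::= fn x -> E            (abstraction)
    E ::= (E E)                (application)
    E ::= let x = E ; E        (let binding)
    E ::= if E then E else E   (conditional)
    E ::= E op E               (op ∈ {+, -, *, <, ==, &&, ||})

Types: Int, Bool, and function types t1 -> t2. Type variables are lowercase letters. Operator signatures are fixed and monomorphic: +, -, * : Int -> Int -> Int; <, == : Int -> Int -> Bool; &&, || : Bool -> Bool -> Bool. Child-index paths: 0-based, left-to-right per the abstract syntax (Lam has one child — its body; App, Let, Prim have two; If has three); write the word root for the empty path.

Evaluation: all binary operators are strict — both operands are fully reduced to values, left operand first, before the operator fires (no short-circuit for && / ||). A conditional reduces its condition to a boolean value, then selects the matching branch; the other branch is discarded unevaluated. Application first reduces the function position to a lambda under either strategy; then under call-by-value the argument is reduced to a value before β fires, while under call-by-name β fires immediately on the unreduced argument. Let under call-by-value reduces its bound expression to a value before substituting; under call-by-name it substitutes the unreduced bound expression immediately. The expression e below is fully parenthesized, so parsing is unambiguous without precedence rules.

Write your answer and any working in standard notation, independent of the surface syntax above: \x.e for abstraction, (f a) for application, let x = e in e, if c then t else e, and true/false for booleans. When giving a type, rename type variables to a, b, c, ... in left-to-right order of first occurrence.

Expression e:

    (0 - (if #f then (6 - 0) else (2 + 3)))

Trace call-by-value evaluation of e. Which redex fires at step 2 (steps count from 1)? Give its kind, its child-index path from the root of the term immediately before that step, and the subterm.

Trace:
step 0: (0 - (if false then (6 - 0) else (2 + 3)))
step 1: [if@1] (0 - (2 + 3))
step 2: [delta@1] (0 - 5)

Answer: delta at 1 : (2 + 3)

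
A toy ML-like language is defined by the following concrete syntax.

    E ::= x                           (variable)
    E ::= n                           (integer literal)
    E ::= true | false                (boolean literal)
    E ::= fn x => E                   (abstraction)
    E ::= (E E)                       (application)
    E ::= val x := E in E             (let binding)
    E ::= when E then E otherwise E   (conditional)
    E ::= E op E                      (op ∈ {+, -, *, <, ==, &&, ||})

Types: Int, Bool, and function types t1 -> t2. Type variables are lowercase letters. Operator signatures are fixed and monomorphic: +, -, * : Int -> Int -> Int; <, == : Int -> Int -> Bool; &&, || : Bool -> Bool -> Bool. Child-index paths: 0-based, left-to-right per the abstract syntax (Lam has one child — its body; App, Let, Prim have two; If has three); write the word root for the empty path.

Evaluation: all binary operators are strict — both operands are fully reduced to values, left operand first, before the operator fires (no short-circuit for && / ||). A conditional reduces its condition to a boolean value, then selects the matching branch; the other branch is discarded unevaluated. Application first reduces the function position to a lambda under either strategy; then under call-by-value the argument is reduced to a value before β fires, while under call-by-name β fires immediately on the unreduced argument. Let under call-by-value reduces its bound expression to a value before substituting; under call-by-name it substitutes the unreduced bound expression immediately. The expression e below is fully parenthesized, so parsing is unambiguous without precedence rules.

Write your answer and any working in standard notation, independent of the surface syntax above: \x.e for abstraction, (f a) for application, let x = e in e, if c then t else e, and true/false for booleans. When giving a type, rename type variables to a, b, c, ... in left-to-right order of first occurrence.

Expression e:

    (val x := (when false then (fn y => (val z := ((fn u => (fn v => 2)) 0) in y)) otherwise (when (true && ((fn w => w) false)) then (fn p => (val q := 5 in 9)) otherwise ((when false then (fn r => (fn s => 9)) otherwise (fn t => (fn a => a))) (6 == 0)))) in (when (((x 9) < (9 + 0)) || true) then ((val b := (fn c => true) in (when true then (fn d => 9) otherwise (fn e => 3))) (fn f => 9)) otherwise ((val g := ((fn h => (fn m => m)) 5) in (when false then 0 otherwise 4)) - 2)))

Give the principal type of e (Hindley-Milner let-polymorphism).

Answer: Int

Trace:
  unify Bool ~ Bool
\v._ : c -> Int
\u._ : b -> c -> Int
  unify b -> c -> Int ~ Int -> d
  unify b ~ Int
  unify c -> Int ~ d
_ _ : c -> Int
let z : forall. c -> Int
y : a
\y._ : a -> a
  unify Bool ~ Bool
w : e
\w._ : e -> e
  unify e -> e ~ Bool -> f
  unify e ~ Bool
  unify Bool ~ f
_ _ : Bool
  unify Bool ~ Bool
  unify Bool ~ Bool
let q : Int
\p._ : g -> Int
  unify Bool ~ Bool
\s._ : i -> Int
\r._ : h -> i -> Int
a : k
\a._ : k -> k
\t._ : j -> k -> k
  unify h -> i -> Int ~ j -> k -> k
  unify h ~ j
  unify i -> Int ~ k -> k
  unify i ~ k
  unify Int ~ k
  unify Int ~ Int
  unify Int ~ Int
  unify j -> Int -> Int ~ Bool -> l
  unify j ~ Bool
  unify Int -> Int ~ l
_ _ : Int -> Int
  unify g -> Int ~ Int -> Int
  unify g ~ Int
  unify Int ~ Int
  unify a -> a ~ Int -> Int
  unify a ~ Int
  unify Int ~ Int
let x : Int -> Int
x : Int -> Int
  unify Int -> Int ~ Int -> m
  unify Int ~ Int
  unify Int ~ m
_ _ : Int
  unify Int ~ Int
  unify Int ~ Int
  unify Int ~ Int
  unify Int ~ Int
  unify Bool ~ Bool
  unify Bool ~ Bool
  unify Bool ~ Bool
\c._ : n -> Bool
let b : forall. n -> Bool
  unify Bool ~ Bool
\d._ : o -> Int
\e._ : p -> Int
  unify o -> Int ~ p -> Int
  unify o ~ p
  unify Int ~ Int
\f._ : q -> Int
  unify p -> Int ~ (q -> Int) -> r
  unify p ~ q -> Int
  unify Int ~ r
_ _ : Int
m : t
\m._ : t -> t
\h._ : s -> t -> t
  unify s -> t -> t ~ Int -> u
  unify s ~ Int
  unify t -> t ~ u
_ _ : t -> t
let g : forall. t -> t
  unify Bool ~ Bool
  unify Int ~ Int
  unify Int ~ Int
  unify Int ~ Int
  unify Int ~ Int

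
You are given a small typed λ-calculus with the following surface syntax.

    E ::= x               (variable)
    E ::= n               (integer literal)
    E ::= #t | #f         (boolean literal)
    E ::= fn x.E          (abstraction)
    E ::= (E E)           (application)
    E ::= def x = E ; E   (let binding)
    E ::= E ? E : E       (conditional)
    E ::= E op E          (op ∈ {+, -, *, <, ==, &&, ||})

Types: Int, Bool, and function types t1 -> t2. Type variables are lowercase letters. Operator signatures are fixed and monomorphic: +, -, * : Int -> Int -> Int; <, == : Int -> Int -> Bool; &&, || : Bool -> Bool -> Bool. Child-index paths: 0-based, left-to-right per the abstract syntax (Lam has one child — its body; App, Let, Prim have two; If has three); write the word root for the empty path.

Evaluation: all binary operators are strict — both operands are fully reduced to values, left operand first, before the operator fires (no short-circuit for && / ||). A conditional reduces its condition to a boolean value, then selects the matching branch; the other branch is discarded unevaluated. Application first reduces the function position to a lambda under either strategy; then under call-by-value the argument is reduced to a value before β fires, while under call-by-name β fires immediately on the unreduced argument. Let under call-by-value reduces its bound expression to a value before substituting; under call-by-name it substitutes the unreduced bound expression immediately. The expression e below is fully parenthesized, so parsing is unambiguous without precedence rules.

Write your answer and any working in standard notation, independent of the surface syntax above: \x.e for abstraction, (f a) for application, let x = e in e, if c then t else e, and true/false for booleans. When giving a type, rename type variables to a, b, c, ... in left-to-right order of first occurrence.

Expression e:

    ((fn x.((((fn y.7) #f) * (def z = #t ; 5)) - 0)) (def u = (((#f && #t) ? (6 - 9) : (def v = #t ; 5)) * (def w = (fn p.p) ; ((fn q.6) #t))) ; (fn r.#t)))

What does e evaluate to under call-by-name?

Trace:
step 0: ((\x.((((\y.7) false) * (let z = true in 5)) - 0)) (let u = ((if (false && true) then (6 - 9) else (let v = true in 5)) * (let w = (\p.p) in ((\q.6) true))) in (\r.true)))
step 1: [beta@root] ((((\y.7) false) * (let z = true in 5)) - 0)
step 2: [beta@0.0] ((7 * (let z = true in 5)) - 0)
step 3: [let@0.1] ((7 * 5) - 0)
step 4: [delta@0] (35 - 0)
step 5: [delta@root] 35

Answer: 35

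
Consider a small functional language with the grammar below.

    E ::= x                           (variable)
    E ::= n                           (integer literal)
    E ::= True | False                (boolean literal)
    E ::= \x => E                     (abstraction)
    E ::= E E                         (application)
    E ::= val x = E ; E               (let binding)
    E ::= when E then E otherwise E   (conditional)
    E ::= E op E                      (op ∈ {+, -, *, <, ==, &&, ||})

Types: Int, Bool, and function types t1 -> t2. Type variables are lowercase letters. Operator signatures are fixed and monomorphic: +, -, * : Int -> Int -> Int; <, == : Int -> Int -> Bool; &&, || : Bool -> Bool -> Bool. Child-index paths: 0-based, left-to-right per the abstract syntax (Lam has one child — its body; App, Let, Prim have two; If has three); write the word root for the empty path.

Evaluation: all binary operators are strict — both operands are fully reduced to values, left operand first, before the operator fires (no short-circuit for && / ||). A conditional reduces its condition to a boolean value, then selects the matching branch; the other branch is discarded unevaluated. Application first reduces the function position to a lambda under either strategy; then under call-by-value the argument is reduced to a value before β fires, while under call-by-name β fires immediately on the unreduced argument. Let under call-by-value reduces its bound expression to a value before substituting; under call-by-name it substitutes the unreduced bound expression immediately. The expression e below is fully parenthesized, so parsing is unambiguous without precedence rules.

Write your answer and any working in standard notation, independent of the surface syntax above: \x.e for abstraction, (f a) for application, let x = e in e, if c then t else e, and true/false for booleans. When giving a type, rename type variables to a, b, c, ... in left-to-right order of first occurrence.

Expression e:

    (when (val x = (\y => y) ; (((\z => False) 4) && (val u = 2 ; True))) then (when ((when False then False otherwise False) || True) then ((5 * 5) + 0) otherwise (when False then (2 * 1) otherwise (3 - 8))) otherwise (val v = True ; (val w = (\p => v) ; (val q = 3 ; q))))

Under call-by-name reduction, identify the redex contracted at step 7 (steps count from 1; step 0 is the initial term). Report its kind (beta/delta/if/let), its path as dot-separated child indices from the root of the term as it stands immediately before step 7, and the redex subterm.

Answer: let at root : (let w = (\p.true) in (let q = 3 in q))

Working:
step 0: (if (let x = (\y.y) in (((\z.false) 4) && (let u = 2 in true))) then (if ((if false then false else false) || true) then ((5 * 5) + 0) else (if false then (2 * 1) else (3 - 8))) else (let v = true in (let w = (\p.v) in (let q = 3 in q))))
step 1: [let@0] (if (((\z.false) 4) && (let u = 2 in true)) then (if ((if false then false else false) || true) then ((5 * 5) + 0) else (if false then (2 * 1) else (3 - 8))) else (let v = true in (let w = (\p.v) in (let q = 3 in q))))
step 2: [beta@0.0] (if (false && (let u = 2 in true)) then (if ((if false then false else false) || true) then ((5 * 5) + 0) else (if false then (2 * 1) else (3 - 8))) else (let v = true in (let w = (\p.v) in (let q = 3 in q))))
step 3: [let@0.1] (if (false && true) then (if ((if false then false else false) || true) then ((5 * 5) + 0) else (if false then (2 * 1) else (3 - 8))) else (let v = true in (let w = (\p.v) in (let q = 3 in q))))
step 4: [delta@0] (if false then (if ((if false then false else false) || true) then ((5 * 5) + 0) else (if false then (2 * 1) else (3 - 8))) else (let v = true in (let w = (\p.v) in (let q = 3 in q))))
step 5: [if@root] (let v = true in (let w = (\p.v) in (let q = 3 in q)))
step 6: [let@root] (let w = (\p.true) in (let q = 3 in q))
step 7: [let@root] (let q = 3 in q)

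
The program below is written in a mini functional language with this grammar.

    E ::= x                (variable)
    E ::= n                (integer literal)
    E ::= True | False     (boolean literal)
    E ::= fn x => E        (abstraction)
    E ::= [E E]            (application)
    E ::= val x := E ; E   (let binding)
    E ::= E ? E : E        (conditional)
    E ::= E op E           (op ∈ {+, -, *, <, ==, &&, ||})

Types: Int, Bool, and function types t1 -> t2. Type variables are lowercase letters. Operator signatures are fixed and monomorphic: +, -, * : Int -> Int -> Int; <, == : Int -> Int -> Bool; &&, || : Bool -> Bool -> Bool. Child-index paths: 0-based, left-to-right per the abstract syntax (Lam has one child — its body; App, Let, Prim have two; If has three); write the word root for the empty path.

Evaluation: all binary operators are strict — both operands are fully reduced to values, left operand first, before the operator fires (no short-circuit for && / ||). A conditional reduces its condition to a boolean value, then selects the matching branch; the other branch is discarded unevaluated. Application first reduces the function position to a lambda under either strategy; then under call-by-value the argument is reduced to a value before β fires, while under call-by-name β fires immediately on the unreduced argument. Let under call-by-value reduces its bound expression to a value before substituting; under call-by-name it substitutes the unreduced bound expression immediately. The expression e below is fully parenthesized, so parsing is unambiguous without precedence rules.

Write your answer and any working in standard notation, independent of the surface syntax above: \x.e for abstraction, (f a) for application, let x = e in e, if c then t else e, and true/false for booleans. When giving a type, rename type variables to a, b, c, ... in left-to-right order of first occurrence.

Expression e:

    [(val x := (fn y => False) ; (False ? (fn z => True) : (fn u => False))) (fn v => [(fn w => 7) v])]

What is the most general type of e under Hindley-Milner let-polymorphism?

Derivation:
\y._ : a -> Bool
let x : forall. a -> Bool
  unify Bool ~ Bool
\z._ : b -> Bool
\u._ : c -> Bool
  unify b -> Bool ~ c -> Bool
  unify b ~ c
  unify Bool ~ Bool
\w._ : e -> Int
v : d
  unify e -> Int ~ d -> f
  unify e ~ d
  unify Int ~ f
_ _ : Int
\v._ : d -> Int
  unify c -> Bool ~ (d -> Int) -> g
  unify c ~ d -> Int
  unify Bool ~ g
_ _ : Bool

Answer: Bool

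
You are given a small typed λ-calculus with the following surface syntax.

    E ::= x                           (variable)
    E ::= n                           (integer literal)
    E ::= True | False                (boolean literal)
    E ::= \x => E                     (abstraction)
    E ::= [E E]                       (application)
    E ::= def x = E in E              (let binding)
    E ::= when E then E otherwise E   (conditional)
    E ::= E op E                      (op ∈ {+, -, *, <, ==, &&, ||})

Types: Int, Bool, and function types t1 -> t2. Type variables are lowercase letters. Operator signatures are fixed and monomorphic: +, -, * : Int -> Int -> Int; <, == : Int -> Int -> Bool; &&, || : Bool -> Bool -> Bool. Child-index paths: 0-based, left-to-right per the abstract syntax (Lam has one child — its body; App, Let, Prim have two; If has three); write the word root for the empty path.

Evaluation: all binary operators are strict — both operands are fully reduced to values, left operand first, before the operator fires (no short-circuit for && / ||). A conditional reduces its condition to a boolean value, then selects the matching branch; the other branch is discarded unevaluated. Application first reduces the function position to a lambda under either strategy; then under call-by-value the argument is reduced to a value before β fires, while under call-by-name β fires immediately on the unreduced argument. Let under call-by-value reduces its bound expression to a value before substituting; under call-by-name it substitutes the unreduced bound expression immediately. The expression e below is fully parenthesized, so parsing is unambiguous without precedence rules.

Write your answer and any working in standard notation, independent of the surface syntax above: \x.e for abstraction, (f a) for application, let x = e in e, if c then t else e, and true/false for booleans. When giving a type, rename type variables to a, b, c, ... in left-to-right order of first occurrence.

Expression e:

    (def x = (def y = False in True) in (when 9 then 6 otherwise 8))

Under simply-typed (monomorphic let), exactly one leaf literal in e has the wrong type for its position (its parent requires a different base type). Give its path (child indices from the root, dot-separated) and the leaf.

Answer: 1.0 : 9

Working:
let y : Bool
let x : Bool
  unify Int ~ Bool
  FAIL: mismatch Int ~ Bool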